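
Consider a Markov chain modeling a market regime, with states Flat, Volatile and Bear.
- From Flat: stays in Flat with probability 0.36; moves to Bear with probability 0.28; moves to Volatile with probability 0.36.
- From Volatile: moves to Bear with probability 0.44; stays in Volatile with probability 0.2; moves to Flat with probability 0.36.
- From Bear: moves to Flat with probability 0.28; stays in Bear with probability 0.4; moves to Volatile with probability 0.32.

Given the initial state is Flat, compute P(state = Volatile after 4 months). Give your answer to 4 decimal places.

0.2974

Propagate the distribution vector 4 months from Flat.
After 0 months: (1.0000, 0.0000, 0.0000)
After 1 month: (0.3600, 0.3600, 0.2800)
After 2 months: (0.3376, 0.2912, 0.3712)
After 3 months: (0.3303, 0.2986, 0.3711)
After 4 months: (0.3303, 0.2974, 0.3723)
P(in Volatile after 4 months) = 0.2974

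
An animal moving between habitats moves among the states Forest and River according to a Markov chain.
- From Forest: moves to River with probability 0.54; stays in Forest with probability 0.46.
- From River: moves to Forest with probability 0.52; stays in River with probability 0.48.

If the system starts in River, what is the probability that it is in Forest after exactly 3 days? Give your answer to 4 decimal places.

Propagate the distribution vector 3 days from River.
After 0 days: (0.0000, 1.0000)
After 1 day: (0.5200, 0.4800)
After 2 days: (0.4888, 0.5112)
After 3 days: (0.4907, 0.5093)
P(in Forest after 3 days) = 0.4907

0.4907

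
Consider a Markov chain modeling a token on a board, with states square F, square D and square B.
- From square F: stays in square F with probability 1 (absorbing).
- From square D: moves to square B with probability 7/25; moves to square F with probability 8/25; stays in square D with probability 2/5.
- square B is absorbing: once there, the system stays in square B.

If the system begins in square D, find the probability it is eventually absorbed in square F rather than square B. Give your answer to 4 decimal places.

0.5333

Let h(s) be the probability of absorption at square F starting from transient state s. Then h(square F) = 1 and h(square B) = 0. By first-step analysis:
h(square D) = 0.32·1 + 0.4·h(square D) + 0.28·0
Solving: h(square D) = 0.5333.
Starting from square D, the probability is 0.5333.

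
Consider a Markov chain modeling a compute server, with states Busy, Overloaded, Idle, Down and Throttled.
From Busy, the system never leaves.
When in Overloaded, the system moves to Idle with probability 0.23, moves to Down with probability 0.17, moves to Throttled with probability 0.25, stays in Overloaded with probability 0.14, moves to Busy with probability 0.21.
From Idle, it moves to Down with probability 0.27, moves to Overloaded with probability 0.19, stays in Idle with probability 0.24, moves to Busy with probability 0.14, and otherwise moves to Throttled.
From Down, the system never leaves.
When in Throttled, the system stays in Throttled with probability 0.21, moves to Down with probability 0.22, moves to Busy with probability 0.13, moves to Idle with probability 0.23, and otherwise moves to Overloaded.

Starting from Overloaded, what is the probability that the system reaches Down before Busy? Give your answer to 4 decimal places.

0.5370

Let h(s) be the probability of absorption at Down starting from transient state s. Then h(Down) = 1 and h(Busy) = 0. By first-step analysis:
h(Overloaded) = 0.21·0 + 0.14·h(Overloaded) + 0.23·h(Idle) + 0.17·1 + 0.25·h(Throttled)
h(Idle) = 0.14·0 + 0.19·h(Overloaded) + 0.24·h(Idle) + 0.27·1 + 0.16·h(Throttled)
h(Throttled) = 0.13·0 + 0.21·h(Overloaded) + 0.23·h(Idle) + 0.22·1 + 0.21·h(Throttled)
Solving: h(Overloaded) = 0.5370, h(Idle) = 0.6159, h(Throttled) = 0.6005.
Starting from Overloaded, the probability is 0.5370.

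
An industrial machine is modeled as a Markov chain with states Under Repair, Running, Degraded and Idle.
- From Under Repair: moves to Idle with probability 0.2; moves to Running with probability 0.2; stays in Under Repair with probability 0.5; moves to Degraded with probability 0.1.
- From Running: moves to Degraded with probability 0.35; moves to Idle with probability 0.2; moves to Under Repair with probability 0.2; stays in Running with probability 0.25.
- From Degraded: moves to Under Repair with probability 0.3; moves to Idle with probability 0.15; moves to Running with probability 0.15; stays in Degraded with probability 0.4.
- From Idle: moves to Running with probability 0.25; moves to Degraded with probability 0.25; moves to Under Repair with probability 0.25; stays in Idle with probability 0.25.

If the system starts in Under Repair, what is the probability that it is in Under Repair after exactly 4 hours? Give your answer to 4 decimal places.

Propagate the distribution vector 4 hours from Under Repair.
After 0 hours: (1.0000, 0.0000, 0.0000, 0.0000)
After 1 hour: (0.5000, 0.2000, 0.1000, 0.2000)
After 2 hours: (0.3700, 0.2150, 0.2100, 0.2050)
After 3 hours: (0.3423, 0.2105, 0.2475, 0.1998)
After 4 hours: (0.3374, 0.2081, 0.2568, 0.1976)
P(in Under Repair after 4 hours) = 0.3374

0.3374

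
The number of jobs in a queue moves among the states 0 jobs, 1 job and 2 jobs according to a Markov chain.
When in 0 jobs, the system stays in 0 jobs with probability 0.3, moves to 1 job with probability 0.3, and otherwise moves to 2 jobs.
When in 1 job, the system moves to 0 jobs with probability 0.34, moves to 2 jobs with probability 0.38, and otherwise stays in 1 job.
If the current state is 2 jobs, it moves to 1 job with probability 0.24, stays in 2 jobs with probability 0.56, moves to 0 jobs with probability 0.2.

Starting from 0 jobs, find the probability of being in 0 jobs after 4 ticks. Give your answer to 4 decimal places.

Propagate the distribution vector 4 ticks from 0 jobs.
After 0 ticks: (1.0000, 0.0000, 0.0000)
After 1 tick: (0.3000, 0.3000, 0.4000)
After 2 ticks: (0.2720, 0.2700, 0.4580)
After 3 ticks: (0.2650, 0.2671, 0.4679)
After 4 ticks: (0.2639, 0.2666, 0.4695)
P(in 0 jobs after 4 ticks) = 0.2639

0.2639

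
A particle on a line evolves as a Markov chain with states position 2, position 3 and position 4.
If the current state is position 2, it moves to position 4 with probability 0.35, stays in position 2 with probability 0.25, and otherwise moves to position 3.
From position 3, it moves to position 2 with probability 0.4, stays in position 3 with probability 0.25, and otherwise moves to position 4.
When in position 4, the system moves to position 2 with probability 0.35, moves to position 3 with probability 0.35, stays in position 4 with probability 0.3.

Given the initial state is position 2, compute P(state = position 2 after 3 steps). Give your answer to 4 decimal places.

Propagate the distribution vector 3 steps from position 2.
After 0 steps: (1.0000, 0.0000, 0.0000)
After 1 step: (0.2500, 0.4000, 0.3500)
After 2 steps: (0.3450, 0.3225, 0.3325)
After 3 steps: (0.3316, 0.3350, 0.3334)
P(in position 2 after 3 steps) = 0.3316

0.3316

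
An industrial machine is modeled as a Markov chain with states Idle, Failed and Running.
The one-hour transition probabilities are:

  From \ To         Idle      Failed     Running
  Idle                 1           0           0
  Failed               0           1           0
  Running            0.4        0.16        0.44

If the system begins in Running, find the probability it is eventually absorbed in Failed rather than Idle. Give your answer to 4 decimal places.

0.2857

Let h(s) be the probability of absorption at Failed starting from transient state s. Then h(Failed) = 1 and h(Idle) = 0. By first-step analysis:
h(Running) = 0.4·0 + 0.16·1 + 0.44·h(Running)
Solving: h(Running) = 0.2857.
Starting from Running, the probability is 0.2857.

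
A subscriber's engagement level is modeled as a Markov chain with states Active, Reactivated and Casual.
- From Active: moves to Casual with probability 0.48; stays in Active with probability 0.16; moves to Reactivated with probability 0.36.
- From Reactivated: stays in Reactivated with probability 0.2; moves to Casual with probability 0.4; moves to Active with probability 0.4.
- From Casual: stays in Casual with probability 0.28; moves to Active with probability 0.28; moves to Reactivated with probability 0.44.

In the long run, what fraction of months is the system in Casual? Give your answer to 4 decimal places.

0.3776

Let the stationary distribution be π with π = πP and π_1 + π_2 + π_3 = 1.
π_1 = 0.16·π_1 + 0.4·π_2 + 0.28·π_3
π_2 = 0.36·π_1 + 0.2·π_2 + 0.44·π_3
Solving with the normalization constraint gives π = (0.2860, 0.3364, 0.3776).
So the stationary probability of Casual is 0.3776.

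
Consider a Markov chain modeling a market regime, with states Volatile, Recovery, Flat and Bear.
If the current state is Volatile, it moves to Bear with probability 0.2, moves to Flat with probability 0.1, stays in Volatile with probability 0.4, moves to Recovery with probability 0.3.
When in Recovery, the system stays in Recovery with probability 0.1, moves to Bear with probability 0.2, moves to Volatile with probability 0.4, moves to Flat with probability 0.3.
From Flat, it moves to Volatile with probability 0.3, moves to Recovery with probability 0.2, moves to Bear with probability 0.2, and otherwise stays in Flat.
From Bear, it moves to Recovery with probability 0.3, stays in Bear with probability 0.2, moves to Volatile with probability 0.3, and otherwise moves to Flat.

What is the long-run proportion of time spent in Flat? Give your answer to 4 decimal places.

0.2082

Let the stationary distribution be π with π = πP and π_1 + π_2 + π_3 + π_4 = 1.
π_1 = 0.4·π_1 + 0.4·π_2 + 0.3·π_3 + 0.3·π_4
π_2 = 0.3·π_1 + 0.1·π_2 + 0.2·π_3 + 0.3·π_4
π_3 = 0.1·π_1 + 0.3·π_2 + 0.3·π_3 + 0.2·π_4
Solving with the normalization constraint gives π = (0.3592, 0.2327, 0.2082, 0.2000).
So the stationary probability of Flat is 0.2082.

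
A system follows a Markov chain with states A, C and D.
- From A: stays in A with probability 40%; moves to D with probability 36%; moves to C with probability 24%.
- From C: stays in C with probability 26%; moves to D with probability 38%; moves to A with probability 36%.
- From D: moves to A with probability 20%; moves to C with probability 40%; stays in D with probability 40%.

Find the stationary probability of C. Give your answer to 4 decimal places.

0.3072

Let the stationary distribution be π with π = πP and π_1 + π_2 + π_3 = 1.
π_1 = 0.4·π_1 + 0.36·π_2 + 0.2·π_3
π_2 = 0.24·π_1 + 0.26·π_2 + 0.4·π_3
Solving with the normalization constraint gives π = (0.3114, 0.3072, 0.3814).
So the stationary probability of C is 0.3072.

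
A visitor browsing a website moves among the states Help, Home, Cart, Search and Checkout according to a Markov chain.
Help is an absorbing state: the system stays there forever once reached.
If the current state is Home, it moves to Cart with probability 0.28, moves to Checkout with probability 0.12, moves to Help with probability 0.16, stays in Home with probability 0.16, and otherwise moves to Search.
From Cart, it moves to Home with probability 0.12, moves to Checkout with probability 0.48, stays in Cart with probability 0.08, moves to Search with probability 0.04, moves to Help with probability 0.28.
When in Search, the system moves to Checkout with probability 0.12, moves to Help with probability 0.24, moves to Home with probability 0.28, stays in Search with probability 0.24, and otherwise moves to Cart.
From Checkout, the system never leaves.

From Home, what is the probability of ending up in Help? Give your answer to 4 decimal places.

0.5112

Let h(s) be the probability of absorption at Help starting from transient state s. Then h(Help) = 1 and h(Checkout) = 0. By first-step analysis:
h(Home) = 0.16·1 + 0.16·h(Home) + 0.28·h(Cart) + 0.28·h(Search) + 0.12·0
h(Cart) = 0.28·1 + 0.12·h(Home) + 0.08·h(Cart) + 0.04·h(Search) + 0.48·0
h(Search) = 0.24·1 + 0.28·h(Home) + 0.12·h(Cart) + 0.24·h(Search) + 0.12·0
Solving: h(Home) = 0.5112, h(Cart) = 0.3957, h(Search) = 0.5666.
Starting from Home, the probability is 0.5112.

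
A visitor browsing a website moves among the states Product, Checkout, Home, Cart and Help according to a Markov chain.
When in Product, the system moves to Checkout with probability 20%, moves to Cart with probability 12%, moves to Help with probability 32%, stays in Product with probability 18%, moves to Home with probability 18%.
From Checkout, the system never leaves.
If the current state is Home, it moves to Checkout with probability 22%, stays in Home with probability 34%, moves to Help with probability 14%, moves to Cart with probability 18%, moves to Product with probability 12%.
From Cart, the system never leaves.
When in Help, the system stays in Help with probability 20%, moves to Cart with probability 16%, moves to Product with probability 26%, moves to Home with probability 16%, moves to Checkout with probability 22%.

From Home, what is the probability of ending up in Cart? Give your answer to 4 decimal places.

Let h(s) be the probability of absorption at Cart starting from transient state s. Then h(Cart) = 1 and h(Checkout) = 0. By first-step analysis:
h(Product) = 0.18·h(Product) + 0.2·0 + 0.18·h(Home) + 0.12·1 + 0.32·h(Help)
h(Home) = 0.12·h(Product) + 0.22·0 + 0.34·h(Home) + 0.18·1 + 0.14·h(Help)
h(Help) = 0.26·h(Product) + 0.22·0 + 0.16·h(Home) + 0.16·1 + 0.2·h(Help)
Solving: h(Product) = 0.4053, h(Home) = 0.4353, h(Help) = 0.4188.
Starting from Home, the probability is 0.4353.

0.4353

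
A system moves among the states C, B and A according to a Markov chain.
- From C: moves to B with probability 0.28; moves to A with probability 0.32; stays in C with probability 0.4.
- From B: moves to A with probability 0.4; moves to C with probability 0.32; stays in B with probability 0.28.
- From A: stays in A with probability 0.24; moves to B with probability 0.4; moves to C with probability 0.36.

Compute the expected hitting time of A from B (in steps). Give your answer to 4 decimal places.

Let t(s) be the expected number of steps to first reach A from state s, with t(A) = 0. Conditioning on the first step:
t(C) = 1 + 0.4·t(C) + 0.28·t(B)
t(B) = 1 + 0.32·t(C) + 0.28·t(B)
Solving: t(C) = 2.9206, t(B) = 2.6869.
Expected steps from B to A: 2.6869.

2.6869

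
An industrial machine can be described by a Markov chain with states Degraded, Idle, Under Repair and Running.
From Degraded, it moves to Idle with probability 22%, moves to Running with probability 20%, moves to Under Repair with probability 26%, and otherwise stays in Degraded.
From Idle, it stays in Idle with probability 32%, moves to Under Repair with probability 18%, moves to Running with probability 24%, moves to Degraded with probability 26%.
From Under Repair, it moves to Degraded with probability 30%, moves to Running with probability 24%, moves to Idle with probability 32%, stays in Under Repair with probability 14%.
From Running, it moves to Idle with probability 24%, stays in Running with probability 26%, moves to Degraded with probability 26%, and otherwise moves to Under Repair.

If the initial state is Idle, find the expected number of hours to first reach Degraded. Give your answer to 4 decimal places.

Let t(s) be the expected number of hours to first reach Degraded from state s, with t(Degraded) = 0. Conditioning on the first hour:
t(Idle) = 1 + 0.32·t(Idle) + 0.18·t(Under Repair) + 0.24·t(Running)
t(Under Repair) = 1 + 0.32·t(Idle) + 0.14·t(Under Repair) + 0.24·t(Running)
t(Running) = 1 + 0.24·t(Idle) + 0.24·t(Under Repair) + 0.26·t(Running)
Solving: t(Idle) = 3.7385, t(Under Repair) = 3.5947, t(Running) = 3.7297.
Expected hours from Idle to Degraded: 3.7385.

3.7385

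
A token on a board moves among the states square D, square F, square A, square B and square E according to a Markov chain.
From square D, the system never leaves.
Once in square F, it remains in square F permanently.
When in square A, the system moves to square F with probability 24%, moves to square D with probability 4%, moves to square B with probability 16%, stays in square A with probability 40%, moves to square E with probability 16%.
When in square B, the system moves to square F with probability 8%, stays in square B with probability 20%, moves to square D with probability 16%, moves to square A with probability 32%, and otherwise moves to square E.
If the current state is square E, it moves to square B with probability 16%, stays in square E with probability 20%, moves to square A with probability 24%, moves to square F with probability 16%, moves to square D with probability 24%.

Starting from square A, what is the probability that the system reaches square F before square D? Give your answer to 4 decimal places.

Let h(s) be the probability of absorption at square F starting from transient state s. Then h(square F) = 1 and h(square D) = 0. By first-step analysis:
h(square A) = 0.04·0 + 0.24·1 + 0.4·h(square A) + 0.16·h(square B) + 0.16·h(square E)
h(square B) = 0.16·0 + 0.08·1 + 0.32·h(square A) + 0.2·h(square B) + 0.24·h(square E)
h(square E) = 0.24·0 + 0.16·1 + 0.24·h(square A) + 0.16·h(square B) + 0.2·h(square E)
Solving: h(square A) = 0.6742, h(square B) = 0.5217, h(square E) = 0.5066.
Starting from square A, the probability is 0.6742.

0.6742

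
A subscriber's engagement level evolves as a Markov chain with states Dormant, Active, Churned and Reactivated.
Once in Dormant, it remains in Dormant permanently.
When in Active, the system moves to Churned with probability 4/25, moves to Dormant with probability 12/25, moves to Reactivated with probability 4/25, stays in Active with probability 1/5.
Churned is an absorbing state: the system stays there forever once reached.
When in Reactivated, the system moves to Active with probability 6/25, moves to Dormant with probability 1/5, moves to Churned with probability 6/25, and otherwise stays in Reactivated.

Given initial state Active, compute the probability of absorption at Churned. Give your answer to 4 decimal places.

Let h(s) be the probability of absorption at Churned starting from transient state s. Then h(Churned) = 1 and h(Dormant) = 0. By first-step analysis:
h(Active) = 0.48·0 + 0.2·h(Active) + 0.16·1 + 0.16·h(Reactivated)
h(Reactivated) = 0.2·0 + 0.24·h(Active) + 0.24·1 + 0.32·h(Reactivated)
Solving: h(Active) = 0.2911, h(Reactivated) = 0.4557.
Starting from Active, the probability is 0.2911.

0.2911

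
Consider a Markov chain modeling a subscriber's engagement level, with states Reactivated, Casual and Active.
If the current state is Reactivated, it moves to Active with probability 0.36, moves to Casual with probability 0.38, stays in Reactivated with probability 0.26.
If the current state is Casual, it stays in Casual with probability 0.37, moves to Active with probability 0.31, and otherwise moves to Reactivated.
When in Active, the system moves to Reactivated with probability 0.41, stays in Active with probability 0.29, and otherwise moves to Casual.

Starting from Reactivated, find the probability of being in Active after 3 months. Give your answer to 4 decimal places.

Propagate the distribution vector 3 months from Reactivated.
After 0 months: (1.0000, 0.0000, 0.0000)
After 1 month: (0.2600, 0.3800, 0.3600)
After 2 months: (0.3368, 0.3474, 0.3158)
After 3 months: (0.3282, 0.3513, 0.3205)
P(in Active after 3 months) = 0.3205

0.3205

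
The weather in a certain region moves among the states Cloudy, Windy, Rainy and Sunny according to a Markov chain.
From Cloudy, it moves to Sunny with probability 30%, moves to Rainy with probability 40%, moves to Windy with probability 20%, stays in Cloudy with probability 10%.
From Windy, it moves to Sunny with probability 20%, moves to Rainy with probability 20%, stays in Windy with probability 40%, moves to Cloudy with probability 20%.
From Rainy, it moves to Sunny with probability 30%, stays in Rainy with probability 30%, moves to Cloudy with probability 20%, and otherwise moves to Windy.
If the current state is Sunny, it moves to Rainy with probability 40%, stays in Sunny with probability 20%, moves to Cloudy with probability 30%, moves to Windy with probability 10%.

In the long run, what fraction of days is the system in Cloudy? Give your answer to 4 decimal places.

Let the stationary distribution be π with π = πP and π_1 + π_2 + π_3 + π_4 = 1.
π_1 = 0.1·π_1 + 0.2·π_2 + 0.2·π_3 + 0.3·π_4
π_2 = 0.2·π_1 + 0.4·π_2 + 0.2·π_3 + 0.1·π_4
π_3 = 0.4·π_1 + 0.2·π_2 + 0.3·π_3 + 0.4·π_4
Solving with the normalization constraint gives π = (0.2048, 0.2184, 0.3239, 0.2529).
So the stationary probability of Cloudy is 0.2048.

0.2048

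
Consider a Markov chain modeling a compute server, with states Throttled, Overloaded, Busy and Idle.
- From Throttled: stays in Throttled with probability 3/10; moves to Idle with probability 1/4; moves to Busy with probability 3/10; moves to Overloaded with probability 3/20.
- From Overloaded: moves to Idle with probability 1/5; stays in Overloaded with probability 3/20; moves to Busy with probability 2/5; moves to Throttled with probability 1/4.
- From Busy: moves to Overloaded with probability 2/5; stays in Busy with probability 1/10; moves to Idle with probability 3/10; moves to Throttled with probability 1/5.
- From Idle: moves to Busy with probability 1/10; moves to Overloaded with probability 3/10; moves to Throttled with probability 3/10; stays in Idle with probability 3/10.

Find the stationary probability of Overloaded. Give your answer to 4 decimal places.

0.2460

Let the stationary distribution be π with π = πP and π_1 + π_2 + π_3 + π_4 = 1.
π_1 = 0.3·π_1 + 0.25·π_2 + 0.2·π_3 + 0.3·π_4
π_2 = 0.15·π_1 + 0.15·π_2 + 0.4·π_3 + 0.3·π_4
π_3 = 0.3·π_1 + 0.4·π_2 + 0.1·π_3 + 0.1·π_4
Solving with the normalization constraint gives π = (0.2650, 0.2460, 0.2268, 0.2621).
So the stationary probability of Overloaded is 0.2460.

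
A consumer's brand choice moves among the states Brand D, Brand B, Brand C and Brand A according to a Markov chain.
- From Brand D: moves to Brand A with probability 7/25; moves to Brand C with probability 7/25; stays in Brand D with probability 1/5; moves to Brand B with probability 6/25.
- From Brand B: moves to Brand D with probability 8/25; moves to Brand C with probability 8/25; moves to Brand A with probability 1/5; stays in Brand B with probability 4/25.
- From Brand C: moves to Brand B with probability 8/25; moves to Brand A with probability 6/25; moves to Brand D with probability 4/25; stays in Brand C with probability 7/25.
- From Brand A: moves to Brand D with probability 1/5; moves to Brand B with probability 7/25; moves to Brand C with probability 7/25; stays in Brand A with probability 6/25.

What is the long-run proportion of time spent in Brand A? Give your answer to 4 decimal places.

0.2386

Let the stationary distribution be π with π = πP and π_1 + π_2 + π_3 + π_4 = 1.
π_1 = 0.2·π_1 + 0.32·π_2 + 0.16·π_3 + 0.2·π_4
π_2 = 0.24·π_1 + 0.16·π_2 + 0.32·π_3 + 0.28·π_4
π_3 = 0.28·π_1 + 0.32·π_2 + 0.28·π_3 + 0.28·π_4
Solving with the normalization constraint gives π = (0.2187, 0.2526, 0.2901, 0.2386).
So the stationary probability of Brand A is 0.2386.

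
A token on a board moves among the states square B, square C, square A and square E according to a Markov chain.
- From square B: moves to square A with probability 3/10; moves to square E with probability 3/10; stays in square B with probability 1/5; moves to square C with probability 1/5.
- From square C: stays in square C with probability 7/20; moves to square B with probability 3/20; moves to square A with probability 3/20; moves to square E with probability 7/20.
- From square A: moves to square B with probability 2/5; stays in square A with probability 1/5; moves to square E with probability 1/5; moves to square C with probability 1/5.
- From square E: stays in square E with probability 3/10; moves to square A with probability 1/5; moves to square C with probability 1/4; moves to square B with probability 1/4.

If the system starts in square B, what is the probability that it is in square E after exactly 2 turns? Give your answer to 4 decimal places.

0.2800

Propagate the distribution vector 2 turns from square B.
After 0 turns: (1.0000, 0.0000, 0.0000, 0.0000)
After 1 turn: (0.2000, 0.2000, 0.3000, 0.3000)
After 2 turns: (0.2650, 0.2450, 0.2100, 0.2800)
P(in square E after 2 turns) = 0.2800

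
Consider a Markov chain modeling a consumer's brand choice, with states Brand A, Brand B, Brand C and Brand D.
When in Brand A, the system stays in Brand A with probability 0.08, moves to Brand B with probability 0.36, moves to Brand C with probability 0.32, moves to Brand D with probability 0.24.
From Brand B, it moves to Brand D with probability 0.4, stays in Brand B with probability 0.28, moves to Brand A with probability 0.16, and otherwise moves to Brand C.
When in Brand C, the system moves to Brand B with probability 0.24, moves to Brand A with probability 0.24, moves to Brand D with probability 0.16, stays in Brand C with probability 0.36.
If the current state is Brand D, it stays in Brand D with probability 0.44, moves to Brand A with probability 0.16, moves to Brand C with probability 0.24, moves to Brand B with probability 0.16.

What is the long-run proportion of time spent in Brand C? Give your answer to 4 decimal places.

0.2658

Let the stationary distribution be π with π = πP and π_1 + π_2 + π_3 + π_4 = 1.
π_1 = 0.08·π_1 + 0.16·π_2 + 0.24·π_3 + 0.16·π_4
π_2 = 0.36·π_1 + 0.28·π_2 + 0.24·π_3 + 0.16·π_4
π_3 = 0.32·π_1 + 0.16·π_2 + 0.36·π_3 + 0.24·π_4
Solving with the normalization constraint gives π = (0.1678, 0.2441, 0.2658, 0.3222).
So the stationary probability of Brand C is 0.2658.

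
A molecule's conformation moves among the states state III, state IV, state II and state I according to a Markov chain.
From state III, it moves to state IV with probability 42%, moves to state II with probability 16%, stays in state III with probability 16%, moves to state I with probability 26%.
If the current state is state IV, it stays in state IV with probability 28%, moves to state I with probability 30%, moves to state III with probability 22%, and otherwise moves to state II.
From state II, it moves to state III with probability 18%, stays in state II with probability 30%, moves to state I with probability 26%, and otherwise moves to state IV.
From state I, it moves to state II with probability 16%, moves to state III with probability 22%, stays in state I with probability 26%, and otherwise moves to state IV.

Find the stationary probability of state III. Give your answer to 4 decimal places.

0.2000

Let the stationary distribution be π with π = πP and π_1 + π_2 + π_3 + π_4 = 1.
π_1 = 0.16·π_1 + 0.22·π_2 + 0.18·π_3 + 0.22·π_4
π_2 = 0.42·π_1 + 0.28·π_2 + 0.26·π_3 + 0.36·π_4
π_3 = 0.16·π_1 + 0.2·π_2 + 0.3·π_3 + 0.16·π_4
Solving with the normalization constraint gives π = (0.2000, 0.3258, 0.2012, 0.2730).
So the stationary probability of state III is 0.2000.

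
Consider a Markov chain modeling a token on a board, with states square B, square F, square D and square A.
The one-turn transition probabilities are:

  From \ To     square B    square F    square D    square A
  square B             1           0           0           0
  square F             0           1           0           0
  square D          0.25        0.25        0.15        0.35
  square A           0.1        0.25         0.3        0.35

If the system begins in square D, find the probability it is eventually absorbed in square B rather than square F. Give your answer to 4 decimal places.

Let h(s) be the probability of absorption at square B starting from transient state s. Then h(square B) = 1 and h(square F) = 0. By first-step analysis:
h(square D) = 0.25·1 + 0.25·0 + 0.15·h(square D) + 0.35·h(square A)
h(square A) = 0.1·1 + 0.25·0 + 0.3·h(square D) + 0.35·h(square A)
Solving: h(square D) = 0.4413, h(square A) = 0.3575.
Starting from square D, the probability is 0.4413.

0.4413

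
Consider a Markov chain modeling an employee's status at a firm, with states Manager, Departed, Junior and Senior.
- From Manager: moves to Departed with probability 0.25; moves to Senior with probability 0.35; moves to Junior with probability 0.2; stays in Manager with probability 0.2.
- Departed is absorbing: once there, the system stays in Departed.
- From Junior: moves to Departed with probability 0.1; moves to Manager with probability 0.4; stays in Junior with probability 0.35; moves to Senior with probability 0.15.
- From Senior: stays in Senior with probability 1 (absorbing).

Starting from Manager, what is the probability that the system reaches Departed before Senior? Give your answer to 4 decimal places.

Let h(s) be the probability of absorption at Departed starting from transient state s. Then h(Departed) = 1 and h(Senior) = 0. By first-step analysis:
h(Manager) = 0.2·h(Manager) + 0.25·1 + 0.2·h(Junior) + 0.35·0
h(Junior) = 0.4·h(Manager) + 0.1·1 + 0.35·h(Junior) + 0.15·0
Solving: h(Manager) = 0.4148, h(Junior) = 0.4091.
Starting from Manager, the probability is 0.4148.

0.4148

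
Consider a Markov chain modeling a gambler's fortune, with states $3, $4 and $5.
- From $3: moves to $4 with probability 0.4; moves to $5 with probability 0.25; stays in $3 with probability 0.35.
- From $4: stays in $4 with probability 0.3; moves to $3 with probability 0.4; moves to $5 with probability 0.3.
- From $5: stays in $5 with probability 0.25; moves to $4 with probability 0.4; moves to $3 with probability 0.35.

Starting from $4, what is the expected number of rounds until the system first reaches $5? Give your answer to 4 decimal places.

Let t(s) be the expected number of rounds to first reach $5 from state s, with t($5) = 0. Conditioning on the first round:
t($3) = 1 + 0.35·t($3) + 0.4·t($4)
t($4) = 1 + 0.4·t($3) + 0.3·t($4)
Solving: t($3) = 3.7288, t($4) = 3.5593.
Expected rounds from $4 to $5: 3.5593.

3.5593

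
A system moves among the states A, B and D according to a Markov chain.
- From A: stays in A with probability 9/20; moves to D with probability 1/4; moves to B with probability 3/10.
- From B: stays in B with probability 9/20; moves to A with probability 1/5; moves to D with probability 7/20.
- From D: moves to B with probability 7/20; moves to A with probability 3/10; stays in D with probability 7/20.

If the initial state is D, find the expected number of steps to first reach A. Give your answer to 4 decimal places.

3.8298

Let t(s) be the expected number of steps to first reach A from state s, with t(A) = 0. Conditioning on the first step:
t(B) = 1 + 0.45·t(B) + 0.35·t(D)
t(D) = 1 + 0.35·t(B) + 0.35·t(D)
Solving: t(B) = 4.2553, t(D) = 3.8298.
Expected steps from D to A: 3.8298.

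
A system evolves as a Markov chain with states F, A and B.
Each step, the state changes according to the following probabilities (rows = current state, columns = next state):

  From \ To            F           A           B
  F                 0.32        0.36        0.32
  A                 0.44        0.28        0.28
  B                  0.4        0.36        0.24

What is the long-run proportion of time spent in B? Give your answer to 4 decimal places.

0.2840

Let the stationary distribution be π with π = πP and π_1 + π_2 + π_3 = 1.
π_1 = 0.32·π_1 + 0.44·π_2 + 0.4·π_3
π_2 = 0.36·π_1 + 0.28·π_2 + 0.36·π_3
Solving with the normalization constraint gives π = (0.3827, 0.3333, 0.2840).
So the stationary probability of B is 0.2840.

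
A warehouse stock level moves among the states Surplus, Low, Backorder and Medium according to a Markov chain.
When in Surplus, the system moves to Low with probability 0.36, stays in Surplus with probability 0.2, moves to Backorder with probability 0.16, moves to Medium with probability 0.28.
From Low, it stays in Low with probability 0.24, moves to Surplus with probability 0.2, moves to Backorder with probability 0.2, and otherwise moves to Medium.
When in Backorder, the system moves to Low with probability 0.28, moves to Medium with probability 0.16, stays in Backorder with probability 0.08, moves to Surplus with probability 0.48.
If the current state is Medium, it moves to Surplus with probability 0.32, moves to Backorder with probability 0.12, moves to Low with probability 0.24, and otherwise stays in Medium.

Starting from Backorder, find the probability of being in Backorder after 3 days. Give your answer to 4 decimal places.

0.1474

Propagate the distribution vector 3 days from Backorder.
After 0 days: (0.0000, 0.0000, 1.0000, 0.0000)
After 1 day: (0.4800, 0.2800, 0.0800, 0.1600)
After 2 days: (0.2416, 0.3008, 0.1584, 0.2992)
After 3 days: (0.2803, 0.2753, 0.1474, 0.2970)
P(in Backorder after 3 days) = 0.1474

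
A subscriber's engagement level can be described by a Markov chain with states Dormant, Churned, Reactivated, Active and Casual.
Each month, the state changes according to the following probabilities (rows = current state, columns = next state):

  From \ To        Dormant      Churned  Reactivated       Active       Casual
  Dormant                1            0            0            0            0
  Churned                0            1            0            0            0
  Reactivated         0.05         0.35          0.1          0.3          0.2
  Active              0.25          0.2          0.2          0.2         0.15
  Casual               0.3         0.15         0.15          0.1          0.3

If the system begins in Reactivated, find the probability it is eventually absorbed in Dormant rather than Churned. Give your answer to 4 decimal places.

0.3535

Let h(s) be the probability of absorption at Dormant starting from transient state s. Then h(Dormant) = 1 and h(Churned) = 0. By first-step analysis:
h(Reactivated) = 0.05·1 + 0.35·0 + 0.1·h(Reactivated) + 0.3·h(Active) + 0.2·h(Casual)
h(Active) = 0.25·1 + 0.2·0 + 0.2·h(Reactivated) + 0.2·h(Active) + 0.15·h(Casual)
h(Casual) = 0.3·1 + 0.15·0 + 0.15·h(Reactivated) + 0.1·h(Active) + 0.3·h(Casual)
Solving: h(Reactivated) = 0.3535, h(Active) = 0.5091, h(Casual) = 0.5770.
Starting from Reactivated, the probability is 0.3535.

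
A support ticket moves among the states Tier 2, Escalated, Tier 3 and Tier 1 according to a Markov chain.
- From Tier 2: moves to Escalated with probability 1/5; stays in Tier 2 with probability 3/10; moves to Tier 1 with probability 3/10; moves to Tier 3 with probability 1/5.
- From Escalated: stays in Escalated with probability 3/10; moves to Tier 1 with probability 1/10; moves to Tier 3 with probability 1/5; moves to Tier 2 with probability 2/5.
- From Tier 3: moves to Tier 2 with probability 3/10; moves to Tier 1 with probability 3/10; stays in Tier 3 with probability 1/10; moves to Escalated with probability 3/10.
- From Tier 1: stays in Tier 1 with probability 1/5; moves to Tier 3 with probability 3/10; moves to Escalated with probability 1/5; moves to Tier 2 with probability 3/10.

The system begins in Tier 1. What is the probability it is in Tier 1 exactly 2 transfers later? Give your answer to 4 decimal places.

Propagate the distribution vector 2 transfers from Tier 1.
After 0 transfers: (0.0000, 0.0000, 0.0000, 1.0000)
After 1 transfer: (0.3000, 0.2000, 0.3000, 0.2000)
After 2 transfers: (0.3200, 0.2500, 0.1900, 0.2400)
P(in Tier 1 after 2 transfers) = 0.2400

0.2400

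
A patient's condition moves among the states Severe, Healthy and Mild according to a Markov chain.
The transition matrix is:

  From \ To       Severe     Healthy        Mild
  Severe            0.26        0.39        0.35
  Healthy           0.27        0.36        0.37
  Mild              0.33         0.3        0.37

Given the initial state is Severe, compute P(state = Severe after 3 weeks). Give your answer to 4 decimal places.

0.2890

Propagate the distribution vector 3 weeks from Severe.
After 0 weeks: (1.0000, 0.0000, 0.0000)
After 1 week: (0.2600, 0.3900, 0.3500)
After 2 weeks: (0.2884, 0.3468, 0.3648)
After 3 weeks: (0.2890, 0.3468, 0.3642)
P(in Severe after 3 weeks) = 0.2890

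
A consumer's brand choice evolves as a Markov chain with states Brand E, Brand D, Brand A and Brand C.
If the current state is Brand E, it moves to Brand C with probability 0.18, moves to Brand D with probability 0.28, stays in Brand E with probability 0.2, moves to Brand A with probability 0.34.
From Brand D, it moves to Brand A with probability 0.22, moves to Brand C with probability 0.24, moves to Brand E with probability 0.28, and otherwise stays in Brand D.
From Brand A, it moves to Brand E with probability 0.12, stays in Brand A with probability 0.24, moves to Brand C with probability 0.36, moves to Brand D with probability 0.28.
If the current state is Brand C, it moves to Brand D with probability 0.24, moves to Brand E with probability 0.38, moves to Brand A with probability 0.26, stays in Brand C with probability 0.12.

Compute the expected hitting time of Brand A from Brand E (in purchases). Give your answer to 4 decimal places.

Let t(s) be the expected number of purchases to first reach Brand A from state s, with t(Brand A) = 0. Conditioning on the first purchase:
t(Brand E) = 1 + 0.2·t(Brand E) + 0.28·t(Brand D) + 0.18·t(Brand C)
t(Brand D) = 1 + 0.28·t(Brand E) + 0.26·t(Brand D) + 0.24·t(Brand C)
t(Brand C) = 1 + 0.38·t(Brand E) + 0.24·t(Brand D) + 0.12·t(Brand C)
Solving: t(Brand E) = 3.4114, t(Brand D) = 3.8270, t(Brand C) = 3.6532.
Expected purchases from Brand E to Brand A: 3.4114.

3.4114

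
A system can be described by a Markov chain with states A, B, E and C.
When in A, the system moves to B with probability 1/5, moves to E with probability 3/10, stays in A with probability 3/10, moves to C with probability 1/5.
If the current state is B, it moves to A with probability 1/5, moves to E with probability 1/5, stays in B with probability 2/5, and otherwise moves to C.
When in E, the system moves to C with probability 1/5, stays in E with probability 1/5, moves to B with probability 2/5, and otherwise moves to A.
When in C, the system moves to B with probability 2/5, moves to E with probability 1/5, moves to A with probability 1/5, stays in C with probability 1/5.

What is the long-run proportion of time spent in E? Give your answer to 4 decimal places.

0.2222

Let the stationary distribution be π with π = πP and π_1 + π_2 + π_3 + π_4 = 1.
π_1 = 0.3·π_1 + 0.2·π_2 + 0.2·π_3 + 0.2·π_4
π_2 = 0.2·π_1 + 0.4·π_2 + 0.4·π_3 + 0.4·π_4
π_3 = 0.3·π_1 + 0.2·π_2 + 0.2·π_3 + 0.2·π_4
Solving with the normalization constraint gives π = (0.2222, 0.3556, 0.2222, 0.2000).
So the stationary probability of E is 0.2222.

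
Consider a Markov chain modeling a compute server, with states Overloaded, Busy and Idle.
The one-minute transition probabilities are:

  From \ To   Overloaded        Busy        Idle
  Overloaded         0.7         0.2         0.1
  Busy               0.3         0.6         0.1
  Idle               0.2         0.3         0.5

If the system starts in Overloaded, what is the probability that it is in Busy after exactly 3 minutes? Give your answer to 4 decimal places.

0.3300

Propagate the distribution vector 3 minutes from Overloaded.
After 0 minutes: (1.0000, 0.0000, 0.0000)
After 1 minute: (0.7000, 0.2000, 0.1000)
After 2 minutes: (0.5700, 0.2900, 0.1400)
After 3 minutes: (0.5140, 0.3300, 0.1560)
P(in Busy after 3 minutes) = 0.3300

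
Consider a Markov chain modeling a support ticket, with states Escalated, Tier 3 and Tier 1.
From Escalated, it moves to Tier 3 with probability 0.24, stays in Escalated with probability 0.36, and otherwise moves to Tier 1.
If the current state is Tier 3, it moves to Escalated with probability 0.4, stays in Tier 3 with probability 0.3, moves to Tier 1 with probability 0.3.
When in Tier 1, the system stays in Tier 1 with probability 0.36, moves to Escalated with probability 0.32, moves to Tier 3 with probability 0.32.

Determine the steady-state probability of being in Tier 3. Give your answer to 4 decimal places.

0.2857

Let the stationary distribution be π with π = πP and π_1 + π_2 + π_3 = 1.
π_1 = 0.36·π_1 + 0.4·π_2 + 0.32·π_3
π_2 = 0.24·π_1 + 0.3·π_2 + 0.32·π_3
Solving with the normalization constraint gives π = (0.3571, 0.2857, 0.3571).
So the stationary probability of Tier 3 is 0.2857.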